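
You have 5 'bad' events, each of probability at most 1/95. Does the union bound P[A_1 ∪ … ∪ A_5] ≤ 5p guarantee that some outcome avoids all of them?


Union bound: P[∪_{i=1}^{5} A_i] ≤ Σ_i P[A_i] ≤ 5·p = 5·(1/95) = 1/19.
Numerically: 1/19 ≈ 0.053.
Is 1/19 < 1? YES.
Since P[∪ A_i] ≤ 1/19 < 1, the complement has P[∩ A_i^c] ≥ 1 − 1/19 = 18/19 > 0, so some outcome avoids every A_i.

5·p = 1/19 ≈ 0.053; existence CERTIFIED by the union bound.


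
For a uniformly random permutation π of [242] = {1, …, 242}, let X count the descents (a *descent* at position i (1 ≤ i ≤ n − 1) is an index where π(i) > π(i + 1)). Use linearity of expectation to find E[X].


Write X = Σ X_I over i = 1, …, 241, with X_I the indicator of one descent.
There are 241 indicators.
For each fixed i, the pair (π(i), π(i+1)) is a uniformly random ordered pair of distinct values from {1, …, 242}; by symmetry P[π(i) > π(i+1)] = 1/2.
By linearity: E[X] = 241 · (1/2) = (242 − 1) · (1/2) = 241/2 ≈ 120.500000.

E[X] = 241/2 = 120.500000.


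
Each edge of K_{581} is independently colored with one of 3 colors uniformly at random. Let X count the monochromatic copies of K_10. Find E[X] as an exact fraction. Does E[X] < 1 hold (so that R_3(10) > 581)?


E[X] = C(581, 10) · 3^{1 − 45} = 1117316416086113363120 · 3^{−44} = 1117316416086113363120/984770902183611232881.
As a reduced fraction: E[X] = 1117316416086113363120/984770902183611232881 ≈ 1.1345953.
Is E[X] < 1? NO.
Since E[X] ≥ 1, the first-moment bound is inconclusive at n = 581; it does NOT by itself certify R_3(10) > 581.

E[X] = 1117316416086113363120/984770902183611232881 ≈ 1.1345953; E[X] ≥ 1; first-moment method inconclusive here.


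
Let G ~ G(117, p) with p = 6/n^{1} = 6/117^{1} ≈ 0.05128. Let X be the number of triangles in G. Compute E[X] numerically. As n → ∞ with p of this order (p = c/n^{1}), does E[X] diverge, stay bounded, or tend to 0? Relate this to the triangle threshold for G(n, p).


Number of potential triangles: C(117, 3) = 260130.
Each occurs with probability p³ ≈ (0.05128)³ ≈ 1.348640e-04.
By linearity: E[X] = C(117, 3)·p³ ≈ 260130 · 1.348640e-04 ≈ 35.0822.
Here α = 1, so p = 6/n is exactly at the triangle threshold p ~ 1/n. Asymptotically E[X] → c³/6 = 6³/6 = 36 ≈ 36.0000, a bounded constant. In this regime the triangle count is asymptotically Poisson(c³/6).

E[X] ≈ 35.0822; in regime p = Θ(1/n^{1}) E[X] stays bounded (at the triangle threshold p ~ 1/n).


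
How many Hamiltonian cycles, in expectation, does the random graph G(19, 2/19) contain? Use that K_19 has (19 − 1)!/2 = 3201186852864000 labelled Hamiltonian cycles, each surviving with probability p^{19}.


K_19 has (19 − 1)!/2 = 3201186852864000 labelled Hamiltonian cycles.
For each such Hamiltonian cycle H, let X_H = 1 if all 19 edges of H are present in G. Then P[X_H = 1] = p^{19} = (2/19)^{19} = 524288/1978419655660313589123979.
Summing the indicators: E[X] = Σ_H E[X_H] = 3201186852864000 · p^{19} = 3201186852864000 · 524288/1978419655660313589123979 = 1678343852714360832000/1978419655660313589123979.
Numerically: E[X] ≈ 0.00084833.

E[X] = 3201186852864000 · (2/19)^{19} = 1678343852714360832000/1978419655660313589123979 ≈ 0.00084833.


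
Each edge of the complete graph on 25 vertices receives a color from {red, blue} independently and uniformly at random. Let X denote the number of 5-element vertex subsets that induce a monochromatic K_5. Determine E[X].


Let X = Σ_S X_S over the C(25, 5) = 53130 subsets S of size 5, where X_S = 1 if the K_5 on S is monochromatic.
For a fixed S, the K_5 on S has C(5, 2) = 10 edges. P[all 10 edges red] = (1/2)^10, and likewise for blue, so P[monochromatic] = 2·(1/2)^10 = 2^{1 − 10} = 1/512.
Summing: E[X] = C(25, 5) · 2^{1 − 10} = 53130 · 1/512 = 26565/256.
Numerically: E[X] ≈ 103.76953.

E[X] = C(25,5)·2^(1−C(5,2)) = 26565/256 ≈ 103.76953.


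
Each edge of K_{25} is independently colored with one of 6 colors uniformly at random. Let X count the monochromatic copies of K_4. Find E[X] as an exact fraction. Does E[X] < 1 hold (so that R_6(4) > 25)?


E[X] = C(25, 4) · 6^{1 − 6} = 12650 · 6^{−5} = 12650/7776.
As a reduced fraction: E[X] = 6325/3888 ≈ 1.626800.
Is E[X] < 1? NO.
Since E[X] ≥ 1, the first-moment bound is inconclusive at n = 25; it does NOT by itself certify R_6(4) > 25.

E[X] = 6325/3888 ≈ 1.626800; E[X] ≥ 1; first-moment method inconclusive here.


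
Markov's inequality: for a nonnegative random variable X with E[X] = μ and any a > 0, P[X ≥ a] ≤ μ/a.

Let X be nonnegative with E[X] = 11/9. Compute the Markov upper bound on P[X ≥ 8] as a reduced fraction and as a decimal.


μ = E[X] = 11/9, a = 8.
Markov: P[X ≥ 8] ≤ μ/a = (11/9)/8 = 11/72.
Numerically: ≈ 0.152778.
(Since a = 8 > μ = 1.222222, the bound 11/72 is < 1 and informative.)

P[X ≥ 8] ≤ 11/72 ≈ 0.152778.


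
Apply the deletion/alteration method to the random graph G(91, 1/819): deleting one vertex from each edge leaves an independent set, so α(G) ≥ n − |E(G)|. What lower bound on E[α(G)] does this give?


E[|E(G)|] = C(91, 2)·p = 4095 · (1/819) = 5.
E[α(G)] ≥ n − E[|E(G)|] = 91 − 5 = 86.
Numerically: ≈ 86.000000.
(This is only a lower bound; the true E[α(G)] may be larger.)

E[α(G)] ≥ 86 ≈ 86.000000.


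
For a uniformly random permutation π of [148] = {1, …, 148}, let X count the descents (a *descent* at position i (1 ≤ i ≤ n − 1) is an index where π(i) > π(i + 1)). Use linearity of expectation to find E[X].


Write X = Σ X_I over i = 1, …, 147, with X_I the indicator of one descent.
There are 147 indicators.
For each fixed i, the pair (π(i), π(i+1)) is a uniformly random ordered pair of distinct values from {1, …, 148}; by symmetry P[π(i) > π(i+1)] = 1/2.
By linearity: E[X] = 147 · (1/2) = (148 − 1) · (1/2) = 147/2 ≈ 73.5000.

E[X] = 147/2 = 73.5000.


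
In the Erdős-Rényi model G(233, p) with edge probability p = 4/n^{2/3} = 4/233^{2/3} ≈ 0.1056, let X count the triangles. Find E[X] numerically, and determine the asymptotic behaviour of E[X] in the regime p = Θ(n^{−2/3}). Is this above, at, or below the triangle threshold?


Number of potential triangles: C(233, 3) = 2081156.
Each occurs with probability p³ ≈ (0.1056)³ ≈ 1.178876e-03.
By linearity: E[X] = C(233, 3)·p³ ≈ 2081156 · 1.178876e-03 ≈ 2453.4249.
Since α = 2/3 < 1, p = c/n^{2/3} ≫ 1/n is above the triangle threshold p ~ 1/n. Asymptotically E[X] ~ (c³/6)·n^{3(1−α)} = (4³/6)·n^{1} → ∞; triangles are abundant w.h.p.

E[X] ≈ 2453.4249; in regime p = Θ(1/n^{2/3}) E[X] diverges (above the triangle threshold p ~ 1/n).


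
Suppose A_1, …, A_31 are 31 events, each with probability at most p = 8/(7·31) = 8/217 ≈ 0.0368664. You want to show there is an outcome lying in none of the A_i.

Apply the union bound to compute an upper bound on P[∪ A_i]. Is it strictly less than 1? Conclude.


Union bound: P[∪_{i=1}^{31} A_i] ≤ Σ_i P[A_i] ≤ 31·p = 31·(8/217) = 8/7.
Numerically: 8/7 ≈ 1.1428571.
Is 8/7 < 1? NO.
Since the bound 8/7 is ≥ 1, the union bound is uninformative here; it does NOT by itself certify existence.

31·p = 8/7 ≈ 1.1428571; existence NOT certified by the union bound.


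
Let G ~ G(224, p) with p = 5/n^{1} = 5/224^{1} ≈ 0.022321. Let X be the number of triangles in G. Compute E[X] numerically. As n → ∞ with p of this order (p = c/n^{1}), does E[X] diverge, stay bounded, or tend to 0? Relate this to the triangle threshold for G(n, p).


Number of potential triangles: C(224, 3) = 1848224.
Each occurs with probability p³ ≈ (0.022321)³ ≈ 1.1121566e-05.
By linearity: E[X] = C(224, 3)·p³ ≈ 1848224 · 1.1121566e-05 ≈ 20.55515.
Here α = 1, so p = 5/n is exactly at the triangle threshold p ~ 1/n. Asymptotically E[X] → c³/6 = 5³/6 = 125/6 ≈ 20.83333, a bounded constant. In this regime the triangle count is asymptotically Poisson(c³/6).

E[X] ≈ 20.55515; in regime p = Θ(1/n^{1}) E[X] stays bounded (at the triangle threshold p ~ 1/n).


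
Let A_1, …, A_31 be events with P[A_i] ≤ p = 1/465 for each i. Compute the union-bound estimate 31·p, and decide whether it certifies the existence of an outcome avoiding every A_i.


Union bound: P[∪_{i=1}^{31} A_i] ≤ Σ_i P[A_i] ≤ 31·p = 31·(1/465) = 1/15.
Numerically: 1/15 ≈ 0.067.
Is 1/15 < 1? YES.
Since P[∪ A_i] ≤ 1/15 < 1, the complement has P[∩ A_i^c] ≥ 1 − 1/15 = 14/15 > 0, so some outcome avoids every A_i.

31·p = 1/15 ≈ 0.067; existence CERTIFIED by the union bound.


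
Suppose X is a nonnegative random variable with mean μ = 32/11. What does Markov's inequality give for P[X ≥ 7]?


μ = E[X] = 32/11, a = 7.
Markov: P[X ≥ 7] ≤ μ/a = (32/11)/7 = 32/77.
Numerically: ≈ 0.416.
(Since a = 7 > μ = 2.909, the bound 32/77 is < 1 and informative.)

P[X ≥ 7] ≤ 32/77 ≈ 0.416.


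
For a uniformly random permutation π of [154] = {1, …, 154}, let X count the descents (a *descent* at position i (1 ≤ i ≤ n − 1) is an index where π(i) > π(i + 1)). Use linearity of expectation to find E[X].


Write X = Σ X_I over i = 1, …, 153, with X_I the indicator of one descent.
There are 153 indicators.
For each fixed i, the pair (π(i), π(i+1)) is a uniformly random ordered pair of distinct values from {1, …, 154}; by symmetry P[π(i) > π(i+1)] = 1/2.
By linearity: E[X] = 153 · (1/2) = (154 − 1) · (1/2) = 153/2 ≈ 76.50000.

E[X] = 153/2 = 76.50000.


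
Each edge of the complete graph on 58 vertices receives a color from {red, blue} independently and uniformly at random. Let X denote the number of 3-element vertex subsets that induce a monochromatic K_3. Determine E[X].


Let X = Σ_S X_S over the C(58, 3) = 30856 subsets S of size 3, where X_S = 1 if the K_3 on S is monochromatic.
For a fixed S, the K_3 on S has C(3, 2) = 3 edges. P[all 3 edges red] = (1/2)^3, and likewise for blue, so P[monochromatic] = 2·(1/2)^3 = 2^{1 − 3} = 1/4.
By linearity: E[X] = C(58, 3) · 2^{1 − 3} = 30856 · 1/4 = 7714.
Numerically: E[X] ≈ 7714.000.

E[X] = C(58,3)·2^(1−C(3,2)) = 7714 ≈ 7714.000.


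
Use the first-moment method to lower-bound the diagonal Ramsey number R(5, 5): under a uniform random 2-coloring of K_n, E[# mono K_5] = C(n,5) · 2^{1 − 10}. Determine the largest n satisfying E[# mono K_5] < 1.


We need C(n, 5) · 2^{1 − 10} < 1, i.e. C(n, 5) < 2^{10 − 1} = 512.
Check values of n near the boundary:
  n = 5: C(5, 5) = 1; 1 < 512? YES
  n = 6: C(6, 5) = 6; 6 < 512? YES
  n = 7: C(7, 5) = 21; 21 < 512? YES
  n = 8: C(8, 5) = 56; 56 < 512? YES
  n = 9: C(9, 5) = 126; 126 < 512? YES
  n = 10: C(10, 5) = 252; 252 < 512? YES
  n = 11: C(11, 5) = 462; 462 < 512? YES
  n = 12: C(12, 5) = 792; 792 < 512? NO
The largest n with C(n, 5) < 512 is n = 11 (where E[X] = 231/256 ≈ 0.902). Hence R(5, 5) > 11, i.e. R(5, 5) ≥ 12.

Largest n = 11; hence R(5, 5) > 11.


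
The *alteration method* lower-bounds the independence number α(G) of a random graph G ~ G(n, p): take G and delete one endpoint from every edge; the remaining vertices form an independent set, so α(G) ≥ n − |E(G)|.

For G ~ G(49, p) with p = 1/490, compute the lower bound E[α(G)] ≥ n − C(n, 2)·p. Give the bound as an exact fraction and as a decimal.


E[|E(G)|] = C(49, 2)·p = 1176 · (1/490) = 12/5.
E[α(G)] ≥ n − E[|E(G)|] = 49 − 12/5 = 233/5.
Numerically: ≈ 46.600.
(This is only a lower bound; the true E[α(G)] may be larger.)

E[α(G)] ≥ 233/5 ≈ 46.600.


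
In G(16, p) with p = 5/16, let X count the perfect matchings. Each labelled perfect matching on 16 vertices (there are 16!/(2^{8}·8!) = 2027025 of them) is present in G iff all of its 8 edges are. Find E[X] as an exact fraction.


K_16 has 16!/(2^{8}·8!) = 2027025 labelled perfect matchings.
For each such perfect matching H, let X_H = 1 if all 8 edges of H are present in G. Then P[X_H = 1] = p^{8} = (5/16)^{8} = 390625/4294967296.
By linearity of expectation: E[X] = Σ_H E[X_H] = 2027025 · p^{8} = 2027025 · 390625/4294967296 = 791806640625/4294967296.
Numerically: E[X] ≈ 184.

E[X] = 2027025 · (5/16)^{8} = 791806640625/4294967296 ≈ 184.


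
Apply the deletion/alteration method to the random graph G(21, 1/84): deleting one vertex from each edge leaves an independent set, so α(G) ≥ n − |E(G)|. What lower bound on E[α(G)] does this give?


E[|E(G)|] = C(21, 2)·p = 210 · (1/84) = 5/2.
E[α(G)] ≥ n − E[|E(G)|] = 21 − 5/2 = 37/2.
Numerically: ≈ 18.500.
(This is only a lower bound; the true E[α(G)] may be larger.)

E[α(G)] ≥ 37/2 ≈ 18.500.


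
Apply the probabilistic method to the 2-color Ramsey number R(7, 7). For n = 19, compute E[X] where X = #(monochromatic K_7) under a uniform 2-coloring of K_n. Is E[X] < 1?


E[X] = C(19, 7) · 2^{1 − 21} = 50388 · 2^{−20} = 50388/1048576.
As a reduced fraction: E[X] = 12597/262144 ≈ 0.0481.
Is E[X] < 1? YES.
Since E[X] < 1, there exists a 2-coloring of K_{19} with no monochromatic K_7; hence R(7, 7) > 19.

E[X] = 12597/262144 ≈ 0.0481; E[X] < 1, so R(7, 7) > 19.


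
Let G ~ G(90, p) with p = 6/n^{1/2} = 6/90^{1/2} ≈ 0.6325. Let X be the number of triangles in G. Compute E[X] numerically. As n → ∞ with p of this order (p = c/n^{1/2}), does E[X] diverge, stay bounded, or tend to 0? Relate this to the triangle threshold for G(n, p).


Number of potential triangles: C(90, 3) = 117480.
Each occurs with probability p³ ≈ (0.6325)³ ≈ 2.529822e-01.
By linearity: E[X] = C(90, 3)·p³ ≈ 117480 · 2.529822e-01 ≈ 29720.3504.
Since α = 1/2 < 1, p = c/n^{1/2} ≫ 1/n is above the triangle threshold p ~ 1/n. Asymptotically E[X] ~ (c³/6)·n^{3(1−α)} = (6³/6)·n^{1.5} → ∞; triangles are abundant w.h.p.

E[X] ≈ 29720.3504; in regime p = Θ(1/n^{1/2}) E[X] diverges (above the triangle threshold p ~ 1/n).


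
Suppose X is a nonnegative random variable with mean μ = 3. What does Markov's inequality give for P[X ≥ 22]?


μ = E[X] = 3, a = 22.
Markov: P[X ≥ 22] ≤ μ/a = (3)/22 = 3/22.
Numerically: ≈ 0.13636.
(Since a = 22 > μ = 3.00000, the bound 3/22 is < 1 and informative.)

P[X ≥ 22] ≤ 3/22 ≈ 0.13636.


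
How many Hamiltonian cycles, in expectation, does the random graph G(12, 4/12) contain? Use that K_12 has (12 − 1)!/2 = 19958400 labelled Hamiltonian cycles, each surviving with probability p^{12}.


K_12 has (12 − 1)!/2 = 19958400 labelled Hamiltonian cycles.
For each such Hamiltonian cycle H, let X_H = 1 if all 12 edges of H are present in G. Then P[X_H = 1] = p^{12} = (1/3)^{12} = 1/531441.
By linearity: E[X] = Σ_H E[X_H] = 19958400 · p^{12} = 19958400 · 1/531441 = 246400/6561.
Numerically: E[X] ≈ 37.56.

E[X] = 19958400 · (1/3)^{12} = 246400/6561 ≈ 37.56.


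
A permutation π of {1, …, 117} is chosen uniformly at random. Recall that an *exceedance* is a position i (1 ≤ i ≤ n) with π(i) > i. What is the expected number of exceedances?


Write X = Σ_{i=1}^{117} X_i, where X_i = 1_{π(i) > i}.
For each fixed i, π(i) is uniform over {1, …, 117} (marginal of a uniform permutation), so P[π(i) > i] = (n − i)/n. Summing: Σ_{i=1}^{117} (n − i)/n = (0 + 1 + … + 116)/117 = 117(117 − 1)/(2·117) = (117 − 1)/2.
Hence E[X] = Σ_{i=1}^{117} (117 − i)/117 = 58 ≈ 58.00000.

E[X] = 58 = 58.00000.


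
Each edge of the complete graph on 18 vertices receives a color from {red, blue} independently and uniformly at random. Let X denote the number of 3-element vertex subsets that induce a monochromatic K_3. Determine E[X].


Let X = Σ_S X_S over the C(18, 3) = 816 subsets S of size 3, where X_S = 1 if the K_3 on S is monochromatic.
For a fixed S, the K_3 on S has C(3, 2) = 3 edges. P[all 3 edges red] = (1/2)^3, and likewise for blue, so P[monochromatic] = 2·(1/2)^3 = 2^{1 − 3} = 1/4.
By linearity of expectation: E[X] = C(18, 3) · 2^{1 − 3} = 816 · 1/4 = 204.
Numerically: E[X] ≈ 204.000000.

E[X] = C(18,3)·2^(1−C(3,2)) = 204 ≈ 204.000000.


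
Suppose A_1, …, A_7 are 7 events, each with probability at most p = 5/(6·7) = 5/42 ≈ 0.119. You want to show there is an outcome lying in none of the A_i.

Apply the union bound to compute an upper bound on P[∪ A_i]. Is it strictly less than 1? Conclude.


Union bound: P[∪_{i=1}^{7} A_i] ≤ Σ_i P[A_i] ≤ 7·p = 7·(5/42) = 5/6.
Numerically: 5/6 ≈ 0.833.
Is 5/6 < 1? YES.
Since P[∪ A_i] ≤ 5/6 < 1, the complement has P[∩ A_i^c] ≥ 1 − 5/6 = 1/6 > 0, so some outcome avoids every A_i.

7·p = 5/6 ≈ 0.833; existence CERTIFIED by the union bound.


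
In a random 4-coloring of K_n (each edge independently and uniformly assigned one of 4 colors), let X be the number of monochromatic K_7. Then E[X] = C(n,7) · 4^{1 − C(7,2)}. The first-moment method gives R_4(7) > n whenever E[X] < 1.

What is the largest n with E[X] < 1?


We need C(n, 7) · 4^{1 − 21} < 1, i.e. C(n, 7) < 4^{21 − 1} = 1099511627776.
Check values of n near the boundary:
  n = 175: C(175, 7) = 883208107275; 883208107275 < 1099511627776? YES
  n = 176: C(176, 7) = 919790691600; 919790691600 < 1099511627776? YES
  n = 177: C(177, 7) = 957664425960; 957664425960 < 1099511627776? YES
  n = 178: C(178, 7) = 996867063280; 996867063280 < 1099511627776? YES
  n = 179: C(179, 7) = 1037437234460; 1037437234460 < 1099511627776? YES
  n = 180: C(180, 7) = 1079414463600; 1079414463600 < 1099511627776? YES
  n = 181: C(181, 7) = 1122839183400; 1122839183400 < 1099511627776? NO
The largest n with C(n, 7) < 1099511627776 is n = 180 (where E[X] = 67463403975/68719476736 ≈ 0.9817). Hence R_4(7) > 180, i.e. R_4(7) ≥ 181.

Largest n = 180; hence R_4(7) > 180.


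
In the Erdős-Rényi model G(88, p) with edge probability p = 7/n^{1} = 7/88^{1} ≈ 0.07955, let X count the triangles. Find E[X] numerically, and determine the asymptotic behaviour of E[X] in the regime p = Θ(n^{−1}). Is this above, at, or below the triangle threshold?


Number of potential triangles: C(88, 3) = 109736.
Each occurs with probability p³ ≈ (0.07955)³ ≈ 5.033222e-04.
By linearity: E[X] = C(88, 3)·p³ ≈ 109736 · 5.033222e-04 ≈ 55.2326.
Here α = 1, so p = 7/n is exactly at the triangle threshold p ~ 1/n. Asymptotically E[X] → c³/6 = 7³/6 = 343/6 ≈ 57.1667, a bounded constant. In this regime the triangle count is asymptotically Poisson(c³/6).

E[X] ≈ 55.2326; in regime p = Θ(1/n^{1}) E[X] stays bounded (at the triangle threshold p ~ 1/n).


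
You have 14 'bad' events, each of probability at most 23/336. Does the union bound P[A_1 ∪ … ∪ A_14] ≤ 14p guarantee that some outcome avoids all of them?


Union bound: P[∪_{i=1}^{14} A_i] ≤ Σ_i P[A_i] ≤ 14·p = 14·(23/336) = 23/24.
Numerically: 23/24 ≈ 0.958.
Is 23/24 < 1? YES.
Since P[∪ A_i] ≤ 23/24 < 1, the complement has P[∩ A_i^c] ≥ 1 − 23/24 = 1/24 > 0, so some outcome avoids every A_i.

14·p = 23/24 ≈ 0.958; existence CERTIFIED by the union bound.


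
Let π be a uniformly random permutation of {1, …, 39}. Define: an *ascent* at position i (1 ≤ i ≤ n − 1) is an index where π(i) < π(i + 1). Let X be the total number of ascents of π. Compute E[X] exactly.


Write X = Σ X_I over i = 1, …, 38, with X_I the indicator of one ascent.
There are 38 indicators.
For each fixed i, the pair (π(i), π(i+1)) is a uniformly random ordered pair of distinct values from {1, …, 39}; by symmetry P[π(i) < π(i+1)] = 1/2.
By linearity: E[X] = 38 · (1/2) = (39 − 1) · (1/2) = 19 ≈ 19.00000.

E[X] = 19 = 19.00000.


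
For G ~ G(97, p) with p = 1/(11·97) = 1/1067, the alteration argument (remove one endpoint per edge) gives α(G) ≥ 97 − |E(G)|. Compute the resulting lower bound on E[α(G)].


E[|E(G)|] = C(97, 2)·p = 4656 · (1/1067) = 48/11.
E[α(G)] ≥ n − E[|E(G)|] = 97 − 48/11 = 1019/11.
Numerically: ≈ 92.636.
(This is only a lower bound; the true E[α(G)] may be larger.)

E[α(G)] ≥ 1019/11 ≈ 92.636.


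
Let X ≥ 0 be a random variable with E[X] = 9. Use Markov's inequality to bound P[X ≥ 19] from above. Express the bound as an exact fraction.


μ = E[X] = 9, a = 19.
Markov: P[X ≥ 19] ≤ μ/a = (9)/19 = 9/19.
Numerically: ≈ 0.47368.
(Since a = 19 > μ = 9.00000, the bound 9/19 is < 1 and informative.)

P[X ≥ 19] ≤ 9/19 ≈ 0.47368.


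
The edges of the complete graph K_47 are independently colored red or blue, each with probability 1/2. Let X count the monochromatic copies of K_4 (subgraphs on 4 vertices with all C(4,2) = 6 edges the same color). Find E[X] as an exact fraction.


Let X = Σ_S X_S over the C(47, 4) = 178365 subsets S of size 4, where X_S = 1 if the K_4 on S is monochromatic.
For a fixed S, the K_4 on S has C(4, 2) = 6 edges. P[all 6 edges red] = (1/2)^6, and likewise for blue, so P[monochromatic] = 2·(1/2)^6 = 2^{1 − 6} = 1/32.
Summing: E[X] = C(47, 4) · 2^{1 − 6} = 178365 · 1/32 = 178365/32.
Numerically: E[X] ≈ 5573.90625.

E[X] = C(47,4)·2^(1−C(4,2)) = 178365/32 ≈ 5573.90625.


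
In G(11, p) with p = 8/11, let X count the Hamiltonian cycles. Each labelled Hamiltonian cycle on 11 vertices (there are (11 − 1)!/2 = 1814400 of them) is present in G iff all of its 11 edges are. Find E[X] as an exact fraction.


K_11 has (11 − 1)!/2 = 1814400 labelled Hamiltonian cycles.
For each such Hamiltonian cycle H, let X_H = 1 if all 11 edges of H are present in G. Then P[X_H = 1] = p^{11} = (8/11)^{11} = 8589934592/285311670611.
Summing the indicators: E[X] = Σ_H E[X_H] = 1814400 · p^{11} = 1814400 · 8589934592/285311670611 = 15585577323724800/285311670611.
Numerically: E[X] ≈ 5.46e+04.

E[X] = 1814400 · (8/11)^{11} = 15585577323724800/285311670611 ≈ 5.46e+04.


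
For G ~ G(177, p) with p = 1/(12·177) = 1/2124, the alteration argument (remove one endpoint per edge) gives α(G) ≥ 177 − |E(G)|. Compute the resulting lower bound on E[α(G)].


E[|E(G)|] = C(177, 2)·p = 15576 · (1/2124) = 22/3.
E[α(G)] ≥ n − E[|E(G)|] = 177 − 22/3 = 509/3.
Numerically: ≈ 169.6667.
(This is only a lower bound; the true E[α(G)] may be larger.)

E[α(G)] ≥ 509/3 ≈ 169.6667.


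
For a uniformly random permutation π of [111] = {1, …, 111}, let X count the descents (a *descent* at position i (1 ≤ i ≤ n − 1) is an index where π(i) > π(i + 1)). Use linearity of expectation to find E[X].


Write X = Σ X_I over i = 1, …, 110, with X_I the indicator of one descent.
There are 110 indicators.
For each fixed i, the pair (π(i), π(i+1)) is a uniformly random ordered pair of distinct values from {1, …, 111}; by symmetry P[π(i) > π(i+1)] = 1/2.
By linearity: E[X] = 110 · (1/2) = (111 − 1) · (1/2) = 55 ≈ 55.00000.

E[X] = 55 = 55.00000.


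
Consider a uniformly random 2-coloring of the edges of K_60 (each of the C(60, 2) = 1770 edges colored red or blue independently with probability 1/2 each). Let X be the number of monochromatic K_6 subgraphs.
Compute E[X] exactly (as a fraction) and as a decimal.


Let X = Σ_S X_S over the C(60, 6) = 50063860 subsets S of size 6, where X_S = 1 if the K_6 on S is monochromatic.
For a fixed S, the K_6 on S has C(6, 2) = 15 edges. P[all 15 edges red] = (1/2)^15, and likewise for blue, so P[monochromatic] = 2·(1/2)^15 = 2^{1 − 15} = 1/16384.
Summing: E[X] = C(60, 6) · 2^{1 − 15} = 50063860 · 1/16384 = 12515965/4096.
Numerically: E[X] ≈ 3055.656.

E[X] = C(60,6)·2^(1−C(6,2)) = 12515965/4096 ≈ 3055.656.


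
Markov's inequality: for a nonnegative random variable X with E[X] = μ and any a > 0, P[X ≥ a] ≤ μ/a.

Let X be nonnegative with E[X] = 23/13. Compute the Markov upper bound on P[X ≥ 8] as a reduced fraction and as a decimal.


μ = E[X] = 23/13, a = 8.
Markov: P[X ≥ 8] ≤ μ/a = (23/13)/8 = 23/104.
Numerically: ≈ 0.22115.
(Since a = 8 > μ = 1.76923, the bound 23/104 is < 1 and informative.)

P[X ≥ 8] ≤ 23/104 ≈ 0.22115.


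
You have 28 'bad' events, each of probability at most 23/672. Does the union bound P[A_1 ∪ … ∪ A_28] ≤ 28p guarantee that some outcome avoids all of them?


Union bound: P[∪_{i=1}^{28} A_i] ≤ Σ_i P[A_i] ≤ 28·p = 28·(23/672) = 23/24.
Numerically: 23/24 ≈ 0.958333.
Is 23/24 < 1? YES.
Since P[∪ A_i] ≤ 23/24 < 1, the complement has P[∩ A_i^c] ≥ 1 − 23/24 = 1/24 > 0, so some outcome avoids every A_i.

28·p = 23/24 ≈ 0.958333; existence CERTIFIED by the union bound.


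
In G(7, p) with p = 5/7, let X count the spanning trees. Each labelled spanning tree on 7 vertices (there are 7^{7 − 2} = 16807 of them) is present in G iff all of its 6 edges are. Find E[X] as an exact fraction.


K_7 has 7^{7 − 2} = 16807 labelled spanning trees.
For each such spanning tree H, let X_H = 1 if all 6 edges of H are present in G. Then P[X_H = 1] = p^{6} = (5/7)^{6} = 15625/117649.
Summing the indicators: E[X] = Σ_H E[X_H] = 16807 · p^{6} = 16807 · 15625/117649 = 15625/7.
Numerically: E[X] ≈ 2.23e+03.

E[X] = 16807 · (5/7)^{6} = 15625/7 ≈ 2.23e+03.


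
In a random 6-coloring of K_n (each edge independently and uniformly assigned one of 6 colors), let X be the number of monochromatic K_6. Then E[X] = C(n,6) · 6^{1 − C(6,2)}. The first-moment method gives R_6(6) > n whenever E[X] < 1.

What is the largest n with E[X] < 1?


We need C(n, 6) · 6^{1 − 15} < 1, i.e. C(n, 6) < 6^{15 − 1} = 78364164096.
Check values of n near the boundary:
  n = 193: C(193, 6) = 66364016544; 66364016544 < 78364164096? YES
  n = 194: C(194, 6) = 68482017072; 68482017072 < 78364164096? YES
  n = 195: C(195, 6) = 70656049360; 70656049360 < 78364164096? YES
  n = 196: C(196, 6) = 72887293024; 72887293024 < 78364164096? YES
  n = 197: C(197, 6) = 75176946208; 75176946208 < 78364164096? YES
  n = 198: C(198, 6) = 77526225777; 77526225777 < 78364164096? YES
  n = 199: C(199, 6) = 79936367511; 79936367511 < 78364164096? NO
  n = 200: C(200, 6) = 82408626300; 82408626300 < 78364164096? NO
The largest n with C(n, 6) < 78364164096 is n = 198 (where E[X] = 25842075259/26121388032 ≈ 0.9893071). Hence R_6(6) > 198, i.e. R_6(6) ≥ 199.

Largest n = 198; hence R_6(6) > 198.


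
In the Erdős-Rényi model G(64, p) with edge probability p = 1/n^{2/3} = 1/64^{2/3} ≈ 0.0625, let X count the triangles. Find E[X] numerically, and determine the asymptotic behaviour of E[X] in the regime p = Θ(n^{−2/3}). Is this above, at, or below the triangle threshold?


Number of potential triangles: C(64, 3) = 41664.
Each occurs with probability p³ ≈ (0.0625)³ ≈ 2.4414063e-04.
By linearity: E[X] = C(64, 3)·p³ ≈ 41664 · 2.4414063e-04 ≈ 10.17188.
Since α = 2/3 < 1, p = c/n^{2/3} ≫ 1/n is above the triangle threshold p ~ 1/n. Asymptotically E[X] ~ (c³/6)·n^{3(1−α)} = (1³/6)·n^{1} → ∞; triangles are abundant w.h.p.

E[X] ≈ 10.17188; in regime p = Θ(1/n^{2/3}) E[X] diverges (above the triangle threshold p ~ 1/n).


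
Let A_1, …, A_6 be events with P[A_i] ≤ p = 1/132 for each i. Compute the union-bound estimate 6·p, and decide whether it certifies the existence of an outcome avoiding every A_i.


Union bound: P[∪_{i=1}^{6} A_i] ≤ Σ_i P[A_i] ≤ 6·p = 6·(1/132) = 1/22.
Numerically: 1/22 ≈ 0.04545.
Is 1/22 < 1? YES.
Since P[∪ A_i] ≤ 1/22 < 1, the complement has P[∩ A_i^c] ≥ 1 − 1/22 = 21/22 > 0, so some outcome avoids every A_i.

6·p = 1/22 ≈ 0.04545; existence CERTIFIED by the union bound.


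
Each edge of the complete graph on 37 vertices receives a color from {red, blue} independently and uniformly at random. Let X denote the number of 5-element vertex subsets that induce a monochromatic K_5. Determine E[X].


Let X = Σ_S X_S over the C(37, 5) = 435897 subsets S of size 5, where X_S = 1 if the K_5 on S is monochromatic.
For a fixed S, the K_5 on S has C(5, 2) = 10 edges. P[all 10 edges red] = (1/2)^10, and likewise for blue, so P[monochromatic] = 2·(1/2)^10 = 2^{1 − 10} = 1/512.
By linearity of expectation: E[X] = C(37, 5) · 2^{1 − 10} = 435897 · 1/512 = 435897/512.
Numerically: E[X] ≈ 851.36133.

E[X] = C(37,5)·2^(1−C(5,2)) = 435897/512 ≈ 851.36133.


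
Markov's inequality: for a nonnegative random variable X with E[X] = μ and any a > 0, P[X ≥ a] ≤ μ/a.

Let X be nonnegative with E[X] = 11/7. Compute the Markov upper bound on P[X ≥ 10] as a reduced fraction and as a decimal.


μ = E[X] = 11/7, a = 10.
Markov: P[X ≥ 10] ≤ μ/a = (11/7)/10 = 11/70.
Numerically: ≈ 0.157143.
(Since a = 10 > μ = 1.571429, the bound 11/70 is < 1 and informative.)

P[X ≥ 10] ≤ 11/70 ≈ 0.157143.


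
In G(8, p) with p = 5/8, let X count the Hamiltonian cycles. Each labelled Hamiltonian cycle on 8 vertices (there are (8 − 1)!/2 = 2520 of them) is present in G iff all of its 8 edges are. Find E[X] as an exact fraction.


K_8 has (8 − 1)!/2 = 2520 labelled Hamiltonian cycles.
For each such Hamiltonian cycle H, let X_H = 1 if all 8 edges of H are present in G. Then P[X_H = 1] = p^{8} = (5/8)^{8} = 390625/16777216.
Summing the indicators: E[X] = Σ_H E[X_H] = 2520 · p^{8} = 2520 · 390625/16777216 = 123046875/2097152.
Numerically: E[X] ≈ 58.7.

E[X] = 2520 · (5/8)^{8} = 123046875/2097152 ≈ 58.7.


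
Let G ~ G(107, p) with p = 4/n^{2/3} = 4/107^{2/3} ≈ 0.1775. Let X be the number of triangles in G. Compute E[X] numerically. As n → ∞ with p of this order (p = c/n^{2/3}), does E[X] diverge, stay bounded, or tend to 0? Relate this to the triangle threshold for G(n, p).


Number of potential triangles: C(107, 3) = 198485.
Each occurs with probability p³ ≈ (0.1775)³ ≈ 5.590008e-03.
By linearity: E[X] = C(107, 3)·p³ ≈ 198485 · 5.590008e-03 ≈ 1109.5327.
Since α = 2/3 < 1, p = c/n^{2/3} ≫ 1/n is above the triangle threshold p ~ 1/n. Asymptotically E[X] ~ (c³/6)·n^{3(1−α)} = (4³/6)·n^{1} → ∞; triangles are abundant w.h.p.

E[X] ≈ 1109.5327; in regime p = Θ(1/n^{2/3}) E[X] diverges (above the triangle threshold p ~ 1/n).


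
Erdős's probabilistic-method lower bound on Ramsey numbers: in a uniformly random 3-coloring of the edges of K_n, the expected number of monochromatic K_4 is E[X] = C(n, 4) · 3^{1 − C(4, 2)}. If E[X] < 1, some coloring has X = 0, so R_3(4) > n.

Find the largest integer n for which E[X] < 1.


We need C(n, 4) · 3^{1 − 6} < 1, i.e. C(n, 4) < 3^{6 − 1} = 243.
Check values of n near the boundary:
  n = 9: C(9, 4) = 126; 126 < 243? YES
  n = 10: C(10, 4) = 210; 210 < 243? YES
  n = 11: C(11, 4) = 330; 330 < 243? NO
  n = 12: C(12, 4) = 495; 495 < 243? NO
The largest n with C(n, 4) < 243 is n = 10 (where E[X] = 70/81 ≈ 0.8641975). Hence R_3(4) > 10, i.e. R_3(4) ≥ 11.

Largest n = 10; hence R_3(4) > 10.


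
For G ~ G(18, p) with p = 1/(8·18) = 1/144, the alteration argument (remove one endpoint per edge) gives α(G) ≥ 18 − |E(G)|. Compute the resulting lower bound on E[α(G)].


E[|E(G)|] = C(18, 2)·p = 153 · (1/144) = 17/16.
E[α(G)] ≥ n − E[|E(G)|] = 18 − 17/16 = 271/16.
Numerically: ≈ 16.938.
(This is only a lower bound; the true E[α(G)] may be larger.)

E[α(G)] ≥ 271/16 ≈ 16.938.


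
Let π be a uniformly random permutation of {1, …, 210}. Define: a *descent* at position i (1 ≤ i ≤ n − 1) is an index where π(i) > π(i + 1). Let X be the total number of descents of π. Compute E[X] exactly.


Write X = Σ X_I over i = 1, …, 209, with X_I the indicator of one descent.
There are 209 indicators.
For each fixed i, the pair (π(i), π(i+1)) is a uniformly random ordered pair of distinct values from {1, …, 210}; by symmetry P[π(i) > π(i+1)] = 1/2.
By linearity: E[X] = 209 · (1/2) = (210 − 1) · (1/2) = 209/2 ≈ 104.500.

E[X] = 209/2 = 104.500.


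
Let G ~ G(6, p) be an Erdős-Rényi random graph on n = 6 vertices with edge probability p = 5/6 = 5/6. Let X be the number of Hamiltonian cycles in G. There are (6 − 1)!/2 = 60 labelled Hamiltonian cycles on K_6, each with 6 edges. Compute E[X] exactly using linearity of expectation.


K_6 has (6 − 1)!/2 = 60 labelled Hamiltonian cycles.
For each such Hamiltonian cycle H, let X_H = 1 if all 6 edges of H are present in G. Then P[X_H = 1] = p^{6} = (5/6)^{6} = 15625/46656.
Summing the indicators: E[X] = Σ_H E[X_H] = 60 · p^{6} = 60 · 15625/46656 = 78125/3888.
Numerically: E[X] ≈ 20.094.

E[X] = 60 · (5/6)^{6} = 78125/3888 ≈ 20.094.


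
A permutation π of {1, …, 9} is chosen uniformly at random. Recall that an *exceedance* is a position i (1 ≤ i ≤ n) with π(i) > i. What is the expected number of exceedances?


Write X = Σ_{i=1}^{9} X_i, where X_i = 1_{π(i) > i}.
For each fixed i, π(i) is uniform over {1, …, 9} (marginal of a uniform permutation), so P[π(i) > i] = (n − i)/n. Summing: Σ_{i=1}^{9} (n − i)/n = (0 + 1 + … + 8)/9 = 9(9 − 1)/(2·9) = (9 − 1)/2.
Hence E[X] = Σ_{i=1}^{9} (9 − i)/9 = 4 ≈ 4.000000.

E[X] = 4 = 4.000000.


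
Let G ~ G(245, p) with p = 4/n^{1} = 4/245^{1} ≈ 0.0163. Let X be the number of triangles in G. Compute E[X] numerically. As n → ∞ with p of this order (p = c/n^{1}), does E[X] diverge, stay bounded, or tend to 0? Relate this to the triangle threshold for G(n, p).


Number of potential triangles: C(245, 3) = 2421090.
Each occurs with probability p³ ≈ (0.0163)³ ≈ 4.35193e-06.
By linearity: E[X] = C(245, 3)·p³ ≈ 2421090 · 4.35193e-06 ≈ 10.536.
Here α = 1, so p = 4/n is exactly at the triangle threshold p ~ 1/n. Asymptotically E[X] → c³/6 = 4³/6 = 32/3 ≈ 10.667, a bounded constant. In this regime the triangle count is asymptotically Poisson(c³/6).

E[X] ≈ 10.536; in regime p = Θ(1/n^{1}) E[X] stays bounded (at the triangle threshold p ~ 1/n).


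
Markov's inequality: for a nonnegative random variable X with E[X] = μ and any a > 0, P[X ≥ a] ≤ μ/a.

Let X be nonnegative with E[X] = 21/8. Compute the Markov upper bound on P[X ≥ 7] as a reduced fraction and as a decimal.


μ = E[X] = 21/8, a = 7.
Markov: P[X ≥ 7] ≤ μ/a = (21/8)/7 = 3/8.
Numerically: ≈ 0.375.
(Since a = 7 > μ = 2.625, the bound 3/8 is < 1 and informative.)

P[X ≥ 7] ≤ 3/8 ≈ 0.375.


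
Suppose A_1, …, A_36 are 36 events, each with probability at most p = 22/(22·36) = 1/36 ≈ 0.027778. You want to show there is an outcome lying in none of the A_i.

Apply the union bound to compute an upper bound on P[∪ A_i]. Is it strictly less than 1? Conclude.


Union bound: P[∪_{i=1}^{36} A_i] ≤ Σ_i P[A_i] ≤ 36·p = 36·(1/36) = 1.
Numerically: 1 ≈ 1.000000.
Is 1 < 1? NO.
Since the bound 1 is ≥ 1, the union bound is uninformative here; it does NOT by itself certify existence.

36·p = 1 ≈ 1.000000; existence NOT certified by the union bound.


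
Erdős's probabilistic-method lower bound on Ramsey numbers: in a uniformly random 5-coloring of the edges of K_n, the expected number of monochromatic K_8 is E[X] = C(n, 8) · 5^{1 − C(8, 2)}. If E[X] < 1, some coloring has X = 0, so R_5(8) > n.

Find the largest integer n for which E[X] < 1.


We need C(n, 8) · 5^{1 − 28} < 1, i.e. C(n, 8) < 5^{28 − 1} = 7450580596923828125.
Check values of n near the boundary:
  n = 861: C(861, 8) = 7250034996615275865; 7250034996615275865 < 7450580596923828125? YES
  n = 862: C(862, 8) = 7317951015318931845; 7317951015318931845 < 7450580596923828125? YES
  n = 863: C(863, 8) = 7386423071602617757; 7386423071602617757 < 7450580596923828125? YES
  n = 864: C(864, 8) = 7455455062926006708; 7455455062926006708 < 7450580596923828125? NO
  n = 865: C(865, 8) = 7525050909487743060; 7525050909487743060 < 7450580596923828125? NO
  n = 866: C(866, 8) = 7595214554331451620; 7595214554331451620 < 7450580596923828125? NO
The largest n with C(n, 8) < 7450580596923828125 is n = 863 (where E[X] = 7386423071602617757/7450580596923828125 ≈ 0.991). Hence R_5(8) > 863, i.e. R_5(8) ≥ 864.

Largest n = 863; hence R_5(8) > 863.


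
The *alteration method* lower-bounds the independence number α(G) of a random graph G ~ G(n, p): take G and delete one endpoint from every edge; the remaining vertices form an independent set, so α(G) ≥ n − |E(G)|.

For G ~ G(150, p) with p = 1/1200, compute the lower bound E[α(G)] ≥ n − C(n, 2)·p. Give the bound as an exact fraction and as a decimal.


E[|E(G)|] = C(150, 2)·p = 11175 · (1/1200) = 149/16.
E[α(G)] ≥ n − E[|E(G)|] = 150 − 149/16 = 2251/16.
Numerically: ≈ 140.68750.
(This is only a lower bound; the true E[α(G)] may be larger.)

E[α(G)] ≥ 2251/16 ≈ 140.68750.


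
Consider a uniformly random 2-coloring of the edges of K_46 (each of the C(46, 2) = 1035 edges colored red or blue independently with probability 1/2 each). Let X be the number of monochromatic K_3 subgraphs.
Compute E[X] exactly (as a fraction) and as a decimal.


Let X = Σ_S X_S over the C(46, 3) = 15180 subsets S of size 3, where X_S = 1 if the K_3 on S is monochromatic.
For a fixed S, the K_3 on S has C(3, 2) = 3 edges. P[all 3 edges red] = (1/2)^3, and likewise for blue, so P[monochromatic] = 2·(1/2)^3 = 2^{1 − 3} = 1/4.
By linearity of expectation: E[X] = C(46, 3) · 2^{1 − 3} = 15180 · 1/4 = 3795.
Numerically: E[X] ≈ 3795.0000.

E[X] = C(46,3)·2^(1−C(3,2)) = 3795 ≈ 3795.0000.


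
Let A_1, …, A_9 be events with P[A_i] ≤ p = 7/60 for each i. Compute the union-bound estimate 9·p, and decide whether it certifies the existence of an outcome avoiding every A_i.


Union bound: P[∪_{i=1}^{9} A_i] ≤ Σ_i P[A_i] ≤ 9·p = 9·(7/60) = 21/20.
Numerically: 21/20 ≈ 1.05000.
Is 21/20 < 1? NO.
Since the bound 21/20 is ≥ 1, the union bound is uninformative here; it does NOT by itself certify existence.

9·p = 21/20 ≈ 1.05000; existence NOT certified by the union bound.


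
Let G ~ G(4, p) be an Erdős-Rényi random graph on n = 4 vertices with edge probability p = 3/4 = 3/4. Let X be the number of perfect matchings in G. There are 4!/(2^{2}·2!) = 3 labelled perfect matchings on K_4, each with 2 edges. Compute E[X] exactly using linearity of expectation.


K_4 has 4!/(2^{2}·2!) = 3 labelled perfect matchings.
For each such perfect matching H, let X_H = 1 if all 2 edges of H are present in G. Then P[X_H = 1] = p^{2} = (3/4)^{2} = 9/16.
Summing the indicators: E[X] = Σ_H E[X_H] = 3 · p^{2} = 3 · 9/16 = 27/16.
Numerically: E[X] ≈ 1.6875.

E[X] = 3 · (3/4)^{2} = 27/16 ≈ 1.6875.


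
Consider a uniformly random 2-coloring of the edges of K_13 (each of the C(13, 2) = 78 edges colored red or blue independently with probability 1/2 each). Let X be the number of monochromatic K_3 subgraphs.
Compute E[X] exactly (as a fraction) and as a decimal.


Let X = Σ_S X_S over the C(13, 3) = 286 subsets S of size 3, where X_S = 1 if the K_3 on S is monochromatic.
For a fixed S, the K_3 on S has C(3, 2) = 3 edges. P[all 3 edges red] = (1/2)^3, and likewise for blue, so P[monochromatic] = 2·(1/2)^3 = 2^{1 − 3} = 1/4.
By linearity of expectation: E[X] = C(13, 3) · 2^{1 − 3} = 286 · 1/4 = 143/2.
Numerically: E[X] ≈ 71.50000.

E[X] = C(13,3)·2^(1−C(3,2)) = 143/2 ≈ 71.50000.


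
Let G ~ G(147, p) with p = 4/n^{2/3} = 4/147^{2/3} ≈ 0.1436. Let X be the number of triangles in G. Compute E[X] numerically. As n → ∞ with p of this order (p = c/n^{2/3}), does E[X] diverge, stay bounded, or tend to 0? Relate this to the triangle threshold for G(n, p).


Number of potential triangles: C(147, 3) = 518665.
Each occurs with probability p³ ≈ (0.1436)³ ≈ 2.961729e-03.
By linearity: E[X] = C(147, 3)·p³ ≈ 518665 · 2.961729e-03 ≈ 1536.1451.
Since α = 2/3 < 1, p = c/n^{2/3} ≫ 1/n is above the triangle threshold p ~ 1/n. Asymptotically E[X] ~ (c³/6)·n^{3(1−α)} = (4³/6)·n^{1} → ∞; triangles are abundant w.h.p.

E[X] ≈ 1536.1451; in regime p = Θ(1/n^{2/3}) E[X] diverges (above the triangle threshold p ~ 1/n).


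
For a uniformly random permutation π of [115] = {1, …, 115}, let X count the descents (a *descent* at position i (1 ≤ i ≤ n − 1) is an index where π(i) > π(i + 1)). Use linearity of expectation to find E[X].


Write X = Σ X_I over i = 1, …, 114, with X_I the indicator of one descent.
There are 114 indicators.
For each fixed i, the pair (π(i), π(i+1)) is a uniformly random ordered pair of distinct values from {1, …, 115}; by symmetry P[π(i) > π(i+1)] = 1/2.
By linearity: E[X] = 114 · (1/2) = (115 − 1) · (1/2) = 57 ≈ 57.0000.

E[X] = 57 = 57.0000.
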